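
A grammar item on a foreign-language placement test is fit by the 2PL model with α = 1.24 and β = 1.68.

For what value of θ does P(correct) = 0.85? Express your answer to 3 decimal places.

P(θ) = 1 / (1 + exp(−α(θ − β)))
logit = ln(0.8500/0.1500) = 1.7346
θ = β + logit/(α) = 1.68 + 1.7346/1.2400 = 3.0789

3.079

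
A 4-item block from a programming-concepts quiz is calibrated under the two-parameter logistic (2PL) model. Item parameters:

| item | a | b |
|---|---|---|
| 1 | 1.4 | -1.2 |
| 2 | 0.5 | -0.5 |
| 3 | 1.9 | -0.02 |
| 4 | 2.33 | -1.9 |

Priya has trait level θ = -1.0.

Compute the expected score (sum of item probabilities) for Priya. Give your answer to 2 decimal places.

P(θ) = 1 / (1 + exp(−a(θ − b)))
P_1 = 1/(1+e^{-0.2800}) = 0.5695
P_2 = 1/(1+e^{0.2500}) = 0.4378
P_3 = 1/(1+e^{1.8620}) = 0.1345
P_4 = 1/(1+e^{-2.0970}) = 0.8906
E[score] = 0.5695 + 0.4378 + 0.1345 + 0.8906 = 2.0325

2.03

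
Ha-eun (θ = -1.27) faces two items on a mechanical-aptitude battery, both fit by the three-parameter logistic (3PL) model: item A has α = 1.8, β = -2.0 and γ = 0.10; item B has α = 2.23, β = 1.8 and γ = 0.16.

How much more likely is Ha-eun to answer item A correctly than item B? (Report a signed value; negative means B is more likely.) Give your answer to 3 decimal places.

P(θ) = γ + (1 − γ) · 1 / (1 + exp(−α(θ − β)))
P_A = 0.8094
P_B = 0.1609
P_A − P_B = 0.6485

0.648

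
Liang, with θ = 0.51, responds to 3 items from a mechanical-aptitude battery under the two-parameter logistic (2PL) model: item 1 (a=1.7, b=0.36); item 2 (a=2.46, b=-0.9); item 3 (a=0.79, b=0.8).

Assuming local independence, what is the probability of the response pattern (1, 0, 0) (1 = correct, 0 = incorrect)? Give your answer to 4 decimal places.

P(θ) = 1 / (1 + exp(−a(θ − b)))
P_1 = 1/(1+e^{-0.2550}) = 0.5634
P_2 = 1/(1+e^{-3.4686}) = 0.9698
P_3 = 1/(1+e^{0.2291}) = 0.4430
L = P_1 × (1−P_2) × (1−P_3) = 0.5634 × 0.0302 × 0.5570 = 0.00948

0.0095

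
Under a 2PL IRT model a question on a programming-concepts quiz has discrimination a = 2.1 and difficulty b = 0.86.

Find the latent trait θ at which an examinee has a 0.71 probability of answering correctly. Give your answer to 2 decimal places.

P(θ) = 1 / (1 + exp(−a(θ − b)))
logit = ln(0.7100/0.2900) = 0.8954
θ = b + logit/(a) = 0.86 + 0.8954/2.1000 = 1.2864

1.29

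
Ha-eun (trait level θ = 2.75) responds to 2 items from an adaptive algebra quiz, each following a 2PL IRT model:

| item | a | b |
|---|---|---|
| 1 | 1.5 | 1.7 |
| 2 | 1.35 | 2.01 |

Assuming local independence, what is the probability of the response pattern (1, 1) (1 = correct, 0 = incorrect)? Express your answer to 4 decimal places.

P(θ) = 1 / (1 + exp(−a(θ − b)))
P_1 = 1/(1+e^{-1.5750}) = 0.8285
P_2 = 1/(1+e^{-0.9990}) = 0.7309
L = P_1 × P_2 = 0.8285 × 0.7309 = 0.60552

0.6055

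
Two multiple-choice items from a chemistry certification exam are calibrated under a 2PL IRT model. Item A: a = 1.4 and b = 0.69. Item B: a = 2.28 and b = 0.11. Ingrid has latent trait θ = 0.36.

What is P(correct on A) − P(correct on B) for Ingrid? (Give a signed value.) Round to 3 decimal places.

P(θ) = 1 / (1 + exp(−a(θ − b)))
P_A = 0.3865
P_B = 0.6388
P_A − P_B = -0.2523

-0.252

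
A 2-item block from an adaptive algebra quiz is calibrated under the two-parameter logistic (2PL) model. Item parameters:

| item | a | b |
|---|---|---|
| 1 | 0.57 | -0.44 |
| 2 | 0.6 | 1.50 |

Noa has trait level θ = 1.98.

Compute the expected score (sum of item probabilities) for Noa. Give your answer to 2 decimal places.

1.37

P(θ) = 1 / (1 + exp(−a(θ − b)))
P_1 = 1/(1+e^{-1.3794}) = 0.7989
P_2 = 1/(1+e^{-0.2880}) = 0.5715
E[score] = 0.7989 + 0.5715 = 1.3704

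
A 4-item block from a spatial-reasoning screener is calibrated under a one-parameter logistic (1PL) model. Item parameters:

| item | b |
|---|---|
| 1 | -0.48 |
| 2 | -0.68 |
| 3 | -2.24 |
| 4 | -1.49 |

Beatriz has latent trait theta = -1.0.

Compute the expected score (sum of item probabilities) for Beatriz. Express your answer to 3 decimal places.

P(theta) = 1 / (1 + exp(−(theta − b)))
P_1 = 1/(1+e^{0.5200}) = 0.3729
P_2 = 1/(1+e^{0.3200}) = 0.4207
P_3 = 1/(1+e^{-1.2400}) = 0.7756
P_4 = 1/(1+e^{-0.4900}) = 0.6201
E[score] = 0.3729 + 0.4207 + 0.7756 + 0.6201 = 2.1892

2.189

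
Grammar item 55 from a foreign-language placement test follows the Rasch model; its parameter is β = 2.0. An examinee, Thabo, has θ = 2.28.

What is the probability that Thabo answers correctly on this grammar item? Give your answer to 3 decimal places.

0.570

P(θ) = 1 / (1 + exp(−(θ − β)))
Exponent: (2.28 − 2.0) = 0.2800
1/(1 + e^{-0.2800}) = 0.5695
P = 0.5695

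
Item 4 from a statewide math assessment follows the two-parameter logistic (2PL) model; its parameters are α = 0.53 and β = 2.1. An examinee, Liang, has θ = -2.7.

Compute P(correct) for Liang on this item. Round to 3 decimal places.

0.073

P(θ) = 1 / (1 + exp(−α(θ − β)))
Exponent: 0.53 × (-2.7 − 2.1) = -2.5440
1/(1 + e^{2.5440}) = 0.0728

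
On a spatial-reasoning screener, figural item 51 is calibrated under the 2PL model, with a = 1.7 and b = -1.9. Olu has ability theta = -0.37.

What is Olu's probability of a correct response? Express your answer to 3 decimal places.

P(theta) = 1 / (1 + exp(−a(theta − b)))
Exponent: 1.7 × (-0.37 − (-1.9)) = 2.6010
1/(1 + e^{-2.6010}) = 0.9309

0.931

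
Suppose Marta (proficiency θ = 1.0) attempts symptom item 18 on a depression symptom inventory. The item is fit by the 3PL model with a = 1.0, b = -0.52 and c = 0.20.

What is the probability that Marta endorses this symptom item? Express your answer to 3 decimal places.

0.856

P(θ) = c + (1 − c) · 1 / (1 + exp(−a(θ − b)))
Exponent: 1.0 × (1.0 − (-0.52)) = 1.5200
1/(1 + e^{-1.5200}) = 0.8205
P = 0.20 + 0.80 × 0.8205 = 0.8564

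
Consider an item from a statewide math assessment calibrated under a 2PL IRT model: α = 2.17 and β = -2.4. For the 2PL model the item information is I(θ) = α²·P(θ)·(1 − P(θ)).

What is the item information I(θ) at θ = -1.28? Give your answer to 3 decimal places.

P = 1/(1+e^{-2.4304}) = 0.9191
P(1−P) = 0.9191 × 0.0809 = 0.0743
I = α² × P(1−P) = 2.17² × 0.0743 = 0.35007

0.350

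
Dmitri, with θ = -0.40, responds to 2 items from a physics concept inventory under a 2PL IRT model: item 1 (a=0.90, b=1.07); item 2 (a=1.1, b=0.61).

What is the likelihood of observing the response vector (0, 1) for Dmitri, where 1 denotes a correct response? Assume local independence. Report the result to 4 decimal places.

P(θ) = 1 / (1 + exp(−a(θ − b)))
P_1 = 1/(1+e^{1.3230}) = 0.2103
P_2 = 1/(1+e^{1.1110}) = 0.2477
L = (1−P_1) × P_2 = 0.7897 × 0.2477 = 0.19559

0.1956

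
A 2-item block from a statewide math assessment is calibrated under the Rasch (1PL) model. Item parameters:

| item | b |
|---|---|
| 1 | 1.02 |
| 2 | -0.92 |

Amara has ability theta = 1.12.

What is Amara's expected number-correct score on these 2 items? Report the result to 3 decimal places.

P(theta) = 1 / (1 + exp(−(theta − b)))
P_1 = 1/(1+e^{-0.1000}) = 0.5250
P_2 = 1/(1+e^{-2.0400}) = 0.8849
E[score] = 0.5250 + 0.8849 = 1.4099

1.410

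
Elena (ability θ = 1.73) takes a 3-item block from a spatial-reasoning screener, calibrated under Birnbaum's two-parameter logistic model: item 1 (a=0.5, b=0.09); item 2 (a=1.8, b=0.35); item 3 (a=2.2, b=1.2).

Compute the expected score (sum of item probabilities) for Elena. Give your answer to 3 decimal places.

P(θ) = 1 / (1 + exp(−a(θ − b)))
P_1 = 1/(1+e^{-0.8200}) = 0.6942
P_2 = 1/(1+e^{-2.4840}) = 0.9230
P_3 = 1/(1+e^{-1.1660}) = 0.7624
E[score] = 0.6942 + 0.9230 + 0.7624 = 2.3797

2.380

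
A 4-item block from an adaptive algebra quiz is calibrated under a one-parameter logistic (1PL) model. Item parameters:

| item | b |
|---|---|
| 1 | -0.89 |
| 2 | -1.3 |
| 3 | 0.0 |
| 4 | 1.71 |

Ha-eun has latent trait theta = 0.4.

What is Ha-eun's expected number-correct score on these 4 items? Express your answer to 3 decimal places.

2.441

P(theta) = 1 / (1 + exp(−(theta − b)))
P_1 = 1/(1+e^{-1.2900}) = 0.7841
P_2 = 1/(1+e^{-1.7000}) = 0.8455
P_3 = 1/(1+e^{-0.4000}) = 0.5987
P_4 = 1/(1+e^{1.3100}) = 0.2125
E[score] = 0.7841 + 0.8455 + 0.5987 + 0.2125 = 2.4409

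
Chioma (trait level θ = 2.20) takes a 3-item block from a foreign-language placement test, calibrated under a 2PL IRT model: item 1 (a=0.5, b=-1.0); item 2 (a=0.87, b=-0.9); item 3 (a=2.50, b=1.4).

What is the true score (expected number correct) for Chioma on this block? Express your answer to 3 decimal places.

P(θ) = 1 / (1 + exp(−a(θ − b)))
P_1 = 1/(1+e^{-1.6000}) = 0.8320
P_2 = 1/(1+e^{-2.6970}) = 0.9368
P_3 = 1/(1+e^{-2.0000}) = 0.8808
E[score] = 0.8320 + 0.9368 + 0.8808 = 2.6497

2.650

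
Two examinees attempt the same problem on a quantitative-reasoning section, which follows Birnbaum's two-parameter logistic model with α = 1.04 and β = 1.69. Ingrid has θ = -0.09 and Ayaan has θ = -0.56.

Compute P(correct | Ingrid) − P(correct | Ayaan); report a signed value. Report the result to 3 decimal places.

P(θ) = 1 / (1 + exp(−α(θ − β)))
P(Ingrid) = 0.1357  [exponent -1.8512]
P(Ayaan) = 0.0879  [exponent -2.3400]
Difference = 0.1357 − 0.0879 = 0.0479

0.048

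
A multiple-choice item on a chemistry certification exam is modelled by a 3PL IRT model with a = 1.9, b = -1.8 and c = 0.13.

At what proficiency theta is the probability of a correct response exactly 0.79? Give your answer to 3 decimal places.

P(theta) = c + (1 − c) · 1 / (1 + exp(−a(theta − b)))
Remove guessing floor: (0.79 − 0.13)/(1 − 0.13) = 0.7586
logit = ln(0.7586/0.2414) = 1.1451
theta = b + logit/(a) = -1.8 + 1.1451/1.9000 = -1.1973

-1.197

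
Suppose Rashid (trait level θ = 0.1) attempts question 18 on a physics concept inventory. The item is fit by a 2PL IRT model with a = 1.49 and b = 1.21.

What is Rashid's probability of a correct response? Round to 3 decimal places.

P(θ) = 1 / (1 + exp(−a(θ − b)))
Exponent: 1.49 × (0.1 − 1.21) = -1.6539
1/(1 + e^{1.6539}) = 0.1606

0.161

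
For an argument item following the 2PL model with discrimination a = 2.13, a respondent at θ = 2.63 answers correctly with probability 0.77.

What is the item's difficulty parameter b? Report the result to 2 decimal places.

P(θ) = 1 / (1 + exp(−a(θ − b)))
logit(0.77) = ln(0.77/0.23) = 1.2083
b = θ − logit/(a) = 2.63 − 1.2083/2.1300 = 2.0627

2.06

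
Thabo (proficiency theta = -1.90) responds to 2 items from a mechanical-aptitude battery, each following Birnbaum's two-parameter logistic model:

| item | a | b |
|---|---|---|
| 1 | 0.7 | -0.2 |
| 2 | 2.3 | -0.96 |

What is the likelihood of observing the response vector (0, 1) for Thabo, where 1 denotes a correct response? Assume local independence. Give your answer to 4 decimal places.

0.0791

P(theta) = 1 / (1 + exp(−a(theta − b)))
P_1 = 1/(1+e^{1.1900}) = 0.2333
P_2 = 1/(1+e^{2.1620}) = 0.1032
L = (1−P_1) × P_2 = 0.7667 × 0.1032 = 0.07914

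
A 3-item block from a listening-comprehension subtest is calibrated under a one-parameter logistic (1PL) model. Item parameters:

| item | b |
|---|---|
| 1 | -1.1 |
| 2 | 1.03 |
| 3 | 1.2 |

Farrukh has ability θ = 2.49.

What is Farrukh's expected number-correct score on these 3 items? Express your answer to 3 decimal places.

P(θ) = 1 / (1 + exp(−(θ − b)))
P_1 = 1/(1+e^{-3.5900}) = 0.9731
P_2 = 1/(1+e^{-1.4600}) = 0.8115
P_3 = 1/(1+e^{-1.2900}) = 0.7841
E[score] = 0.9731 + 0.8115 + 0.7841 = 2.5688

2.569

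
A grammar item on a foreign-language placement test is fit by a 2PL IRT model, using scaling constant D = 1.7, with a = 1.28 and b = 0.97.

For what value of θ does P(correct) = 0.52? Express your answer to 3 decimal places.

P(θ) = 1 / (1 + exp(−D·a(θ − b)))
logit = ln(0.5200/0.4800) = 0.0800
θ = b + logit/(1.7·a) = 0.97 + 0.0800/2.1760 = 1.0068

1.007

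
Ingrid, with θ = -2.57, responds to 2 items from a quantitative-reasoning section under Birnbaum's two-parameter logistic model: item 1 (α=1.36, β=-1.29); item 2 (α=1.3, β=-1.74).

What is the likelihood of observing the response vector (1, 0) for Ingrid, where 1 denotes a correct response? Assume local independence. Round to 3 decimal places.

0.111

P(θ) = 1 / (1 + exp(−α(θ − β)))
P_1 = 1/(1+e^{1.7408}) = 0.1492
P_2 = 1/(1+e^{1.0790}) = 0.2537
L = P_1 × (1−P_2) = 0.1492 × 0.7463 = 0.11136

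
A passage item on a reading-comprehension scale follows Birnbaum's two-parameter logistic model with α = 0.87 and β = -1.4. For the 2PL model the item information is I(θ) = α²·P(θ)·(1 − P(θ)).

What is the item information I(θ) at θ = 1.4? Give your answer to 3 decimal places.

0.056

P = 1/(1+e^{-2.4360}) = 0.9195
P(1−P) = 0.9195 × 0.0805 = 0.0740
I = α² × P(1−P) = 0.87² × 0.0740 = 0.05601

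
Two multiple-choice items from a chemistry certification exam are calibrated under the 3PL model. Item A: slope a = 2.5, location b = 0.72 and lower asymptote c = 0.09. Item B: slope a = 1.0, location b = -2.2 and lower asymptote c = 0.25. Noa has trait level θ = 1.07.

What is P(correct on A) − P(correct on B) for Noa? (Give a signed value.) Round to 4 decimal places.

-0.2403

P(θ) = c + (1 − c) · 1 / (1 + exp(−a(θ − b)))
P_A = 0.7323
P_B = 0.9725
P_A − P_B = -0.2403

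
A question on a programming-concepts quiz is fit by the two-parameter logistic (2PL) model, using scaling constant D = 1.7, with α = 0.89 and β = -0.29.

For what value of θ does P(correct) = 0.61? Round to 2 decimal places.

0.01

P(θ) = 1 / (1 + exp(−D·α(θ − β)))
logit = ln(0.6100/0.3900) = 0.4473
θ = β + logit/(1.7·α) = -0.29 + 0.4473/1.5130 = 0.0056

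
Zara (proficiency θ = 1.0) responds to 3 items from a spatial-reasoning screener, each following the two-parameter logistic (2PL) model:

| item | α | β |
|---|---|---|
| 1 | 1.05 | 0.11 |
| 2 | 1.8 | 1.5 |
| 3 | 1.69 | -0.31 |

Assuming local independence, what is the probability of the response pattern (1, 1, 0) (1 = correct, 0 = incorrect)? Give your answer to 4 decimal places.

0.0204

P(θ) = 1 / (1 + exp(−α(θ − β)))
P_1 = 1/(1+e^{-0.9345}) = 0.7180
P_2 = 1/(1+e^{0.9000}) = 0.2891
P_3 = 1/(1+e^{-2.2139}) = 0.9015
L = P_1 × P_2 × (1−P_3) = 0.7180 × 0.2891 × 0.0985 = 0.02044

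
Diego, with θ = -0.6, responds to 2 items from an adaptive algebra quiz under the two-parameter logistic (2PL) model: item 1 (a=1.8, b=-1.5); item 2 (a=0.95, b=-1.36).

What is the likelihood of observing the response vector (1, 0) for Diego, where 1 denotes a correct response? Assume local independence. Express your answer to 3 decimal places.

0.273

P(θ) = 1 / (1 + exp(−a(θ − b)))
P_1 = 1/(1+e^{-1.6200}) = 0.8348
P_2 = 1/(1+e^{-0.7220}) = 0.6730
L = P_1 × (1−P_2) = 0.8348 × 0.3270 = 0.27294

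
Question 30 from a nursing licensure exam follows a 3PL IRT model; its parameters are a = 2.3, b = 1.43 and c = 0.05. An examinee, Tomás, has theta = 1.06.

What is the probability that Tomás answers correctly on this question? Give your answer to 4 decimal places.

P(theta) = c + (1 − c) · 1 / (1 + exp(−a(theta − b)))
Exponent: 2.3 × (1.06 − 1.43) = -0.8510
1/(1 + e^{0.8510}) = 0.2992
P = 0.05 + 0.95 × 0.2992 = 0.3343

0.3343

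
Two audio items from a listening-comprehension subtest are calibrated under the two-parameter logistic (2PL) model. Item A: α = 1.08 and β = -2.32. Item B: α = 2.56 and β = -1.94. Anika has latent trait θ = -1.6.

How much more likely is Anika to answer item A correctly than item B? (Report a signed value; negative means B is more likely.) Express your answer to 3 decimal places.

-0.020

P(θ) = 1 / (1 + exp(−α(θ − β)))
P_A = 0.6852
P_B = 0.7048
P_A − P_B = -0.0197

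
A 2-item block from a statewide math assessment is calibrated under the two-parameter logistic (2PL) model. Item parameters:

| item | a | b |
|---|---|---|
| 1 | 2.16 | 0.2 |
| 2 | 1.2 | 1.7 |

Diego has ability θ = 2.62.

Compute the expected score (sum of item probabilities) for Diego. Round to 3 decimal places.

P(θ) = 1 / (1 + exp(−a(θ − b)))
P_1 = 1/(1+e^{-5.2272}) = 0.9947
P_2 = 1/(1+e^{-1.1040}) = 0.7510
E[score] = 0.9947 + 0.7510 = 1.7457

1.746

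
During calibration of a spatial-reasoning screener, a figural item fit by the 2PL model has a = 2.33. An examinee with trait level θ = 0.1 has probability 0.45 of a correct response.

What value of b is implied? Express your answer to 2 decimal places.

0.19

P(θ) = 1 / (1 + exp(−a(θ − b)))
logit(0.45) = ln(0.45/0.55) = -0.2007
b = θ − logit/(a) = 0.1 − (-0.2007)/2.3300 = 0.1861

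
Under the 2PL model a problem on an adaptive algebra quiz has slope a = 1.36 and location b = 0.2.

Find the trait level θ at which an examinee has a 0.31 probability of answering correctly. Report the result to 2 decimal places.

-0.39

P(θ) = 1 / (1 + exp(−a(θ − b)))
logit = ln(0.3100/0.6900) = -0.8001
θ = b + logit/(a) = 0.2 + (-0.8001)/1.3600 = -0.3883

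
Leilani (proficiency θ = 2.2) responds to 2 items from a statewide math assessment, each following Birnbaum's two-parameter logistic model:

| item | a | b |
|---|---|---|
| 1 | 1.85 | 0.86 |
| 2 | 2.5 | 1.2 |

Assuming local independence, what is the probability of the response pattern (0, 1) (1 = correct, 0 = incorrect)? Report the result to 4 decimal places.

0.0715

P(θ) = 1 / (1 + exp(−a(θ − b)))
P_1 = 1/(1+e^{-2.4790}) = 0.9227
P_2 = 1/(1+e^{-2.5000}) = 0.9241
L = (1−P_1) × P_2 = 0.0773 × 0.9241 = 0.07148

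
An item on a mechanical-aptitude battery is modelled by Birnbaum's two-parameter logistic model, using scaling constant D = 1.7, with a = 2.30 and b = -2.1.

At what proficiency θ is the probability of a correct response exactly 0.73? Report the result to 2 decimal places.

P(θ) = 1 / (1 + exp(−D·a(θ − b)))
logit = ln(0.7300/0.2700) = 0.9946
θ = b + logit/(1.7·a) = -2.1 + 0.9946/3.9100 = -1.8456

-1.85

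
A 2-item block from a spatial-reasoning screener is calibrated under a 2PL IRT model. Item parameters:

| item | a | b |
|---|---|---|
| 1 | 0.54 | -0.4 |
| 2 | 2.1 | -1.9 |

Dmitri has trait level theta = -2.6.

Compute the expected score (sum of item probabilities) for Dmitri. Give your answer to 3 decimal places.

0.421

P(theta) = 1 / (1 + exp(−a(theta − b)))
P_1 = 1/(1+e^{1.1880}) = 0.2336
P_2 = 1/(1+e^{1.4700}) = 0.1869
E[score] = 0.2336 + 0.1869 = 0.4206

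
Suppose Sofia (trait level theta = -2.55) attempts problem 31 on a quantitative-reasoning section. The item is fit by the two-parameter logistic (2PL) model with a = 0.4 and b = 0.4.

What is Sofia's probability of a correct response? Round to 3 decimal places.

0.235

P(theta) = 1 / (1 + exp(−a(theta − b)))
Exponent: 0.4 × (-2.55 − 0.4) = -1.1800
1/(1 + e^{1.1800}) = 0.2351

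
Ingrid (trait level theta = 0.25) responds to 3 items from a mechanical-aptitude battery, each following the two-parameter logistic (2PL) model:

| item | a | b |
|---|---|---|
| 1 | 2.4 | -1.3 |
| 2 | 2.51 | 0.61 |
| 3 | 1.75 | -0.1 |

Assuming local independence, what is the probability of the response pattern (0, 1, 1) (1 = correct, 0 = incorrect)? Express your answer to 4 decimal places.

0.0044

P(theta) = 1 / (1 + exp(−a(theta − b)))
P_1 = 1/(1+e^{-3.7200}) = 0.9763
P_2 = 1/(1+e^{0.9036}) = 0.2883
P_3 = 1/(1+e^{-0.6125}) = 0.6485
L = (1−P_1) × P_2 × P_3 = 0.0237 × 0.2883 × 0.6485 = 0.00442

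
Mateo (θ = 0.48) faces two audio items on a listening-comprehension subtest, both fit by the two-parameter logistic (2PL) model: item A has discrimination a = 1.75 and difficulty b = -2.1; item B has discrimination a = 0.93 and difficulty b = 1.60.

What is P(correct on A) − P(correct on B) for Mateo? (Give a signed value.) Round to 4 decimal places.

P(θ) = 1 / (1 + exp(−a(θ − b)))
P_A = 0.9892
P_B = 0.2608
P_A − P_B = 0.7283

0.7283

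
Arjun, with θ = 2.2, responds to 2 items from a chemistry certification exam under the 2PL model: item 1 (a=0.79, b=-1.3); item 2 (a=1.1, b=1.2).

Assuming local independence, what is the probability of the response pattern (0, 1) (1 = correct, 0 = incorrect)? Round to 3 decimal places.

P(θ) = 1 / (1 + exp(−a(θ − b)))
P_1 = 1/(1+e^{-2.7650}) = 0.9408
P_2 = 1/(1+e^{-1.1000}) = 0.7503
L = (1−P_1) × P_2 = 0.0592 × 0.7503 = 0.04445

0.044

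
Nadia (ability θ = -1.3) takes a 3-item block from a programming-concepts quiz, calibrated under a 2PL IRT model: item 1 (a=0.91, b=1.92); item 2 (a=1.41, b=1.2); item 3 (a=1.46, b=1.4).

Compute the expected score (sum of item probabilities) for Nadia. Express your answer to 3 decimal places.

P(θ) = 1 / (1 + exp(−a(θ − b)))
P_1 = 1/(1+e^{2.9302}) = 0.0507
P_2 = 1/(1+e^{3.5250}) = 0.0286
P_3 = 1/(1+e^{3.9420}) = 0.0190
E[score] = 0.0507 + 0.0286 + 0.0190 = 0.0983

0.098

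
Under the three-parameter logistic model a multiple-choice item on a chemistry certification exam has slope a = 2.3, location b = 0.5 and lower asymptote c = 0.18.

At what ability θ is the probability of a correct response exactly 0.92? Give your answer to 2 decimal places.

P(θ) = c + (1 − c) · 1 / (1 + exp(−a(θ − b)))
Remove guessing floor: (0.92 − 0.18)/(1 − 0.18) = 0.9024
logit = ln(0.9024/0.0976) = 2.2246
θ = b + logit/(a) = 0.5 + 2.2246/2.3000 = 1.4672

1.47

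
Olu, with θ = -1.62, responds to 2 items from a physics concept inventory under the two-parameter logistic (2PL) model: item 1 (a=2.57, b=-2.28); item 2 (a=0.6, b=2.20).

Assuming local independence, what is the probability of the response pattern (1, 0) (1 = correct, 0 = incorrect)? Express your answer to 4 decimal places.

0.7675

P(θ) = 1 / (1 + exp(−a(θ − b)))
P_1 = 1/(1+e^{-1.6962}) = 0.8450
P_2 = 1/(1+e^{2.2920}) = 0.0918
L = P_1 × (1−P_2) = 0.8450 × 0.9082 = 0.76747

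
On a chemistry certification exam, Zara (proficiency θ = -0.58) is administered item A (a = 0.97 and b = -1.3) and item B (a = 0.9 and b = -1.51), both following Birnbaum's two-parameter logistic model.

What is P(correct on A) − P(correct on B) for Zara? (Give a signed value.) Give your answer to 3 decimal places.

P(θ) = 1 / (1 + exp(−a(θ − b)))
P_A = 0.6678
P_B = 0.6978
P_A − P_B = -0.0300

-0.030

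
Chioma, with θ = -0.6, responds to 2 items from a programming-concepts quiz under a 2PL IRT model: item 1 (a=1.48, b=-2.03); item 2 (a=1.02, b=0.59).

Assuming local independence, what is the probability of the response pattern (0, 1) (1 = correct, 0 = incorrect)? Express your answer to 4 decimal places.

P(θ) = 1 / (1 + exp(−a(θ − b)))
P_1 = 1/(1+e^{-2.1164}) = 0.8925
P_2 = 1/(1+e^{1.2138}) = 0.2290
L = (1−P_1) × P_2 = 0.1075 × 0.2290 = 0.02462

0.0246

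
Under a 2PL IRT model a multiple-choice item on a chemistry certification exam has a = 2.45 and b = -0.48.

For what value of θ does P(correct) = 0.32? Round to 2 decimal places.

P(θ) = 1 / (1 + exp(−a(θ − b)))
logit = ln(0.3200/0.6800) = -0.7538
θ = b + logit/(a) = -0.48 + (-0.7538)/2.4500 = -0.7877

-0.79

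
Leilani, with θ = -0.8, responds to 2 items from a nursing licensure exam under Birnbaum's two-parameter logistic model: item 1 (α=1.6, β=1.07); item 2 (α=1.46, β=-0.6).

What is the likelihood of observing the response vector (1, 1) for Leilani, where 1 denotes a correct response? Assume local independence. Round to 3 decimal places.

P(θ) = 1 / (1 + exp(−α(θ − β)))
P_1 = 1/(1+e^{2.9920}) = 0.0478
P_2 = 1/(1+e^{0.2920}) = 0.4275
L = P_1 × P_2 = 0.0478 × 0.4275 = 0.02043

0.020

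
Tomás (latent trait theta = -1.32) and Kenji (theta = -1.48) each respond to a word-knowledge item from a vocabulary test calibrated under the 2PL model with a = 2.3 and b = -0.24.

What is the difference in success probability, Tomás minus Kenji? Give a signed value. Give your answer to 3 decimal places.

P(theta) = 1 / (1 + exp(−a(theta − b)))
P(Tomás) = 0.0770  [exponent -2.4840]
P(Kenji) = 0.0546  [exponent -2.8520]
Difference = 0.0770 − 0.0546 = 0.0224

0.022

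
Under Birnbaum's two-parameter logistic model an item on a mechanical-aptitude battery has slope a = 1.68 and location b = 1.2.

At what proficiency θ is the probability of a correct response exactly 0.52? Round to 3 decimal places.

1.248

P(θ) = 1 / (1 + exp(−a(θ − b)))
logit = ln(0.5200/0.4800) = 0.0800
θ = b + logit/(a) = 1.2 + 0.0800/1.6800 = 1.2476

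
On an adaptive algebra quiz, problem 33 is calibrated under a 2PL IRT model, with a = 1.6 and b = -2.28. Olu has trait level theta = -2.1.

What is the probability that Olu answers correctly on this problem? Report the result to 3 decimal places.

P(theta) = 1 / (1 + exp(−a(theta − b)))
Exponent: 1.6 × (-2.1 − (-2.28)) = 0.2880
1/(1 + e^{-0.2880}) = 0.5715

0.572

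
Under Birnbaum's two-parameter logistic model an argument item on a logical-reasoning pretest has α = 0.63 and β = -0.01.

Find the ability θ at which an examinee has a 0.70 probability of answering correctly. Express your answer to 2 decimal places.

1.33

P(θ) = 1 / (1 + exp(−α(θ − β)))
logit = ln(0.7000/0.3000) = 0.8473
θ = β + logit/(α) = -0.01 + 0.8473/0.6300 = 1.3349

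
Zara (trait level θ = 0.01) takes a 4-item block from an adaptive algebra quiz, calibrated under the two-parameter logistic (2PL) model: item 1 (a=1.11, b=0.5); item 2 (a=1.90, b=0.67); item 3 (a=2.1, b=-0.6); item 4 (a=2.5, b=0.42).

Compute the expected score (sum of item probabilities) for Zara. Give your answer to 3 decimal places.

1.636

P(θ) = 1 / (1 + exp(−a(θ − b)))
P_1 = 1/(1+e^{0.5439}) = 0.3673
P_2 = 1/(1+e^{1.2540}) = 0.2220
P_3 = 1/(1+e^{-1.2810}) = 0.7826
P_4 = 1/(1+e^{1.0250}) = 0.2641
E[score] = 0.3673 + 0.2220 + 0.7826 + 0.2641 = 1.6360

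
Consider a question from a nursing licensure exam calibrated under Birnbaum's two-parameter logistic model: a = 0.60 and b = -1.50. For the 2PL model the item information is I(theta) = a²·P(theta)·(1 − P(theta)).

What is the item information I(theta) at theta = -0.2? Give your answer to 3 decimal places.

P = 1/(1+e^{-0.7800}) = 0.6857
P(1−P) = 0.6857 × 0.3143 = 0.2155
I = a² × P(1−P) = 0.60² × 0.2155 = 0.07759

0.078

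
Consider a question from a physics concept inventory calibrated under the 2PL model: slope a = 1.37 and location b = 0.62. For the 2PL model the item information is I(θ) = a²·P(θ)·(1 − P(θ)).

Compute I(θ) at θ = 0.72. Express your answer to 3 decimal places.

P = 1/(1+e^{-0.1370}) = 0.5342
P(1−P) = 0.5342 × 0.4658 = 0.2488
I = a² × P(1−P) = 1.37² × 0.2488 = 0.46703

0.467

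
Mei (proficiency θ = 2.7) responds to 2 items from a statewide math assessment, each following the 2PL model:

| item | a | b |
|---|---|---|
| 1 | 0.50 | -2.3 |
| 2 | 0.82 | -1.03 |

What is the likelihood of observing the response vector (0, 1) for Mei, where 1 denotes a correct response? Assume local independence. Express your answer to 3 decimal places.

P(θ) = 1 / (1 + exp(−a(θ − b)))
P_1 = 1/(1+e^{-2.5000}) = 0.9241
P_2 = 1/(1+e^{-3.0586}) = 0.9552
L = (1−P_1) × P_2 = 0.0759 × 0.9552 = 0.07246

0.072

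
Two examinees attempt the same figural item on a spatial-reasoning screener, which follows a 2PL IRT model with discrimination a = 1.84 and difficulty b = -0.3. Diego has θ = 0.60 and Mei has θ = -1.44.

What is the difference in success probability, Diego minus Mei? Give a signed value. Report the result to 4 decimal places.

P(θ) = 1 / (1 + exp(−a(θ − b)))
P(Diego) = 0.8397  [exponent 1.6560]
P(Mei) = 0.1093  [exponent -2.0976]
Difference = 0.8397 − 0.1093 = 0.7304

0.7304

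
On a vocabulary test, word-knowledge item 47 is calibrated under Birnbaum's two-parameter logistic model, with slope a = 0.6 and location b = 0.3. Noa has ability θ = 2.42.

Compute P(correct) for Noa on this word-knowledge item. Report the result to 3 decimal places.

0.781

P(θ) = 1 / (1 + exp(−a(θ − b)))
Exponent: 0.6 × (2.42 − 0.3) = 1.2720
1/(1 + e^{-1.2720}) = 0.7811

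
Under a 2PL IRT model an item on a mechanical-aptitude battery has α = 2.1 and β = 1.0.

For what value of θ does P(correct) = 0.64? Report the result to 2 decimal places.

1.27

P(θ) = 1 / (1 + exp(−α(θ − β)))
logit = ln(0.6400/0.3600) = 0.5754
θ = β + logit/(α) = 1.0 + 0.5754/2.1000 = 1.2740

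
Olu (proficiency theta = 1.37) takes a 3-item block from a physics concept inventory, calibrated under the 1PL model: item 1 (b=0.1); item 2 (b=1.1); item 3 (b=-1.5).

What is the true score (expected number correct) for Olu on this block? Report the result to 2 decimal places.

P(theta) = 1 / (1 + exp(−(theta − b)))
P_1 = 1/(1+e^{-1.2700}) = 0.7807
P_2 = 1/(1+e^{-0.2700}) = 0.5671
P_3 = 1/(1+e^{-2.8700}) = 0.9463
E[score] = 0.7807 + 0.5671 + 0.9463 = 2.2942

2.29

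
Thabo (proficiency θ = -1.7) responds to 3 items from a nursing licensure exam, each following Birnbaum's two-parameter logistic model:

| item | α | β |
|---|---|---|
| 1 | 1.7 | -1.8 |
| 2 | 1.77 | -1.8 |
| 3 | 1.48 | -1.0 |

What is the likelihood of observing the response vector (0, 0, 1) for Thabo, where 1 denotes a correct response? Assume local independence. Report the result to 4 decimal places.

0.0546

P(θ) = 1 / (1 + exp(−α(θ − β)))
P_1 = 1/(1+e^{-0.1700}) = 0.5424
P_2 = 1/(1+e^{-0.1770}) = 0.5441
P_3 = 1/(1+e^{1.0360}) = 0.2619
L = (1−P_1) × (1−P_2) × P_3 = 0.4576 × 0.4559 × 0.2619 = 0.05464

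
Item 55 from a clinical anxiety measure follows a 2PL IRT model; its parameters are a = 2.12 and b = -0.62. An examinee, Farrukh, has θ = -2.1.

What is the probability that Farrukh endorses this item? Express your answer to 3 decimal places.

P(θ) = 1 / (1 + exp(−a(θ − b)))
Exponent: 2.12 × (-2.1 − (-0.62)) = -3.1376
1/(1 + e^{3.1376}) = 0.0416

0.042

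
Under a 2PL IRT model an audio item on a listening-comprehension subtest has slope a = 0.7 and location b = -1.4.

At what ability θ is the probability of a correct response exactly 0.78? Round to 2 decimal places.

0.41

P(θ) = 1 / (1 + exp(−a(θ − b)))
logit = ln(0.7800/0.2200) = 1.2657
θ = b + logit/(a) = -1.4 + 1.2657/0.7000 = 0.4081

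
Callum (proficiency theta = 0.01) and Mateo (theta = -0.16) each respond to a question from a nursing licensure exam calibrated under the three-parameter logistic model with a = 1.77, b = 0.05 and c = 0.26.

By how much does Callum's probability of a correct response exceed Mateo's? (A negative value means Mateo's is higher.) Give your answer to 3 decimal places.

0.055

P(theta) = c + (1 − c) · 1 / (1 + exp(−a(theta − b)))
P(Callum) = 0.6169  [exponent -0.0708]
P(Mateo) = 0.5620  [exponent -0.3717]
Difference = 0.6169 − 0.5620 = 0.0549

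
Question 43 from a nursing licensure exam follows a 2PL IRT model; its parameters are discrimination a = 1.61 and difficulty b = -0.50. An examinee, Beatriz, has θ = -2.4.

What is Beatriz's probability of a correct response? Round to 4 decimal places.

0.0448

P(θ) = 1 / (1 + exp(−a(θ − b)))
Exponent: 1.61 × (-2.4 − (-0.50)) = -3.0590
1/(1 + e^{3.0590}) = 0.0448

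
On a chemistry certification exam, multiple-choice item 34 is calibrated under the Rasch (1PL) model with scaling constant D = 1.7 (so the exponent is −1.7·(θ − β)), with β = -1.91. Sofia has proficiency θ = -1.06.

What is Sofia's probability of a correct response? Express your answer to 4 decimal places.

0.8092

P(θ) = 1 / (1 + exp(−D·(θ − β)))
Exponent: 1.7 × (-1.06 − (-1.91)) = 1.4450
1/(1 + e^{-1.4450}) = 0.8092
P = 0.8092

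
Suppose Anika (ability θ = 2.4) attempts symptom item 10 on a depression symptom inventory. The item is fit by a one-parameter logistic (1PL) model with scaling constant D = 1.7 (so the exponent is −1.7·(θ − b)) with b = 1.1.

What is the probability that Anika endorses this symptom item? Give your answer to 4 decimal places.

0.9011

P(θ) = 1 / (1 + exp(−D·(θ − b)))
Exponent: 1.7 × (2.4 − 1.1) = 2.2100
1/(1 + e^{-2.2100}) = 0.9011
P = 0.9011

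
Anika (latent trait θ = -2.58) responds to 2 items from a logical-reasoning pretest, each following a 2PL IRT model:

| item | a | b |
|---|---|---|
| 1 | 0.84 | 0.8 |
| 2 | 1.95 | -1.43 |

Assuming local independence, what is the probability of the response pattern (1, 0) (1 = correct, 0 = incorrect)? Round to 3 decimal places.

0.050

P(θ) = 1 / (1 + exp(−a(θ − b)))
P_1 = 1/(1+e^{2.8392}) = 0.0552
P_2 = 1/(1+e^{2.2425}) = 0.0960
L = P_1 × (1−P_2) = 0.0552 × 0.9040 = 0.04994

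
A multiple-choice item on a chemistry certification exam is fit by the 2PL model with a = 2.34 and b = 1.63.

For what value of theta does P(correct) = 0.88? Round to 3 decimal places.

2.481

P(theta) = 1 / (1 + exp(−a(theta − b)))
logit = ln(0.8800/0.1200) = 1.9924
theta = b + logit/(a) = 1.63 + 1.9924/2.3400 = 2.4815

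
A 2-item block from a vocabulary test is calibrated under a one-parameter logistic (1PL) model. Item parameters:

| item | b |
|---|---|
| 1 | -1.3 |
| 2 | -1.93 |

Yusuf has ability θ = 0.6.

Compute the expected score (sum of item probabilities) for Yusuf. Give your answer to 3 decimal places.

1.796

P(θ) = 1 / (1 + exp(−(θ − b)))
P_1 = 1/(1+e^{-1.9000}) = 0.8699
P_2 = 1/(1+e^{-2.5300}) = 0.9262
E[score] = 0.8699 + 0.9262 = 1.7961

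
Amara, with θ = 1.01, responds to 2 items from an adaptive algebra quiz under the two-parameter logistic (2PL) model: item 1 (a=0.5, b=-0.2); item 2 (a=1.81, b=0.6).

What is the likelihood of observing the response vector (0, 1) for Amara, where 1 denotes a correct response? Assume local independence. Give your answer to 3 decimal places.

P(θ) = 1 / (1 + exp(−a(θ − b)))
P_1 = 1/(1+e^{-0.6050}) = 0.6468
P_2 = 1/(1+e^{-0.7421}) = 0.6775
L = (1−P_1) × P_2 = 0.3532 × 0.6775 = 0.23928

0.239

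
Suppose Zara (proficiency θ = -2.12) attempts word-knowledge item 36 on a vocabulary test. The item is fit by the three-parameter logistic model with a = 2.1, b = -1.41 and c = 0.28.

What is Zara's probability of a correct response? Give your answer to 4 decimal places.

0.4123

P(θ) = c + (1 − c) · 1 / (1 + exp(−a(θ − b)))
Exponent: 2.1 × (-2.12 − (-1.41)) = -1.4910
1/(1 + e^{1.4910}) = 0.1838
P = 0.28 + 0.72 × 0.1838 = 0.4123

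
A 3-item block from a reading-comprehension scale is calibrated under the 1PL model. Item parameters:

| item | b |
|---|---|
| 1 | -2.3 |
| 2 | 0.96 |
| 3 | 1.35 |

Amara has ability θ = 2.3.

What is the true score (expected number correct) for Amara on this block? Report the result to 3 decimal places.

P(θ) = 1 / (1 + exp(−(θ − b)))
P_1 = 1/(1+e^{-4.6000}) = 0.9900
P_2 = 1/(1+e^{-1.3400}) = 0.7925
P_3 = 1/(1+e^{-0.9500}) = 0.7211
E[score] = 0.9900 + 0.7925 + 0.7211 = 2.5037

2.504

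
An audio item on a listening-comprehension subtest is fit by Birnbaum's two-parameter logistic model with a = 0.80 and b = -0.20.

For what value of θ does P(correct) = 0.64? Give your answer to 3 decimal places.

0.519

P(θ) = 1 / (1 + exp(−a(θ − b)))
logit = ln(0.6400/0.3600) = 0.5754
θ = b + logit/(a) = -0.20 + 0.5754/0.8000 = 0.5192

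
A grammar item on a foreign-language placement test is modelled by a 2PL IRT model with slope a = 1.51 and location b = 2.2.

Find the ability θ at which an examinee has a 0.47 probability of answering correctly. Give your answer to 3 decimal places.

2.120

P(θ) = 1 / (1 + exp(−a(θ − b)))
logit = ln(0.4700/0.5300) = -0.1201
θ = b + logit/(a) = 2.2 + (-0.1201)/1.5100 = 2.1204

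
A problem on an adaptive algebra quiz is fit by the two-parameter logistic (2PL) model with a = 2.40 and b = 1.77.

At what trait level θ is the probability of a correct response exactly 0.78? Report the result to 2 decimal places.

P(θ) = 1 / (1 + exp(−a(θ − b)))
logit = ln(0.7800/0.2200) = 1.2657
θ = b + logit/(a) = 1.77 + 1.2657/2.4000 = 2.2974

2.30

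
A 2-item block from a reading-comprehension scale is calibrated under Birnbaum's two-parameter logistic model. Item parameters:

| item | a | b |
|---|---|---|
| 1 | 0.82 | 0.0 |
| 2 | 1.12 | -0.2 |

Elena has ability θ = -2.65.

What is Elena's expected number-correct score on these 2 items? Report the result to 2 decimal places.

P(θ) = 1 / (1 + exp(−a(θ − b)))
P_1 = 1/(1+e^{2.1730}) = 0.1022
P_2 = 1/(1+e^{2.7440}) = 0.0604
E[score] = 0.1022 + 0.0604 = 0.1626

0.16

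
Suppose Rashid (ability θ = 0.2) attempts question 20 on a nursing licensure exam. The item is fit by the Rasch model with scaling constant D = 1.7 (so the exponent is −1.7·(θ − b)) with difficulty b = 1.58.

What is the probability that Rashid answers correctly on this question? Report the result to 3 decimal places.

P(θ) = 1 / (1 + exp(−D·(θ − b)))
Exponent: 1.7 × (0.2 − 1.58) = -2.3460
1/(1 + e^{2.3460}) = 0.0874
P = 0.0874

0.087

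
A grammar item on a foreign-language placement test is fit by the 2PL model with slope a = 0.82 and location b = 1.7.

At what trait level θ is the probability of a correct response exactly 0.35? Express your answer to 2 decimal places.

P(θ) = 1 / (1 + exp(−a(θ − b)))
logit = ln(0.3500/0.6500) = -0.6190
θ = b + logit/(a) = 1.7 + (-0.6190)/0.8200 = 0.9451

0.95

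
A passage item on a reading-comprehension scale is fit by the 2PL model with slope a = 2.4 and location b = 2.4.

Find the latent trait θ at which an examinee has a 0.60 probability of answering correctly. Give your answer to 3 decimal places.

2.569

P(θ) = 1 / (1 + exp(−a(θ − b)))
logit = ln(0.6000/0.4000) = 0.4055
θ = b + logit/(a) = 2.4 + 0.4055/2.4000 = 2.5689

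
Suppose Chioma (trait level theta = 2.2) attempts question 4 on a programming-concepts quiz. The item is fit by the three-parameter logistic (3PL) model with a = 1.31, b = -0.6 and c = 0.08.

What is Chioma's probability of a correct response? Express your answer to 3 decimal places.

P(theta) = c + (1 − c) · 1 / (1 + exp(−a(theta − b)))
Exponent: 1.31 × (2.2 − (-0.6)) = 3.6680
1/(1 + e^{-3.6680}) = 0.9751
P = 0.08 + 0.92 × 0.9751 = 0.9771

0.977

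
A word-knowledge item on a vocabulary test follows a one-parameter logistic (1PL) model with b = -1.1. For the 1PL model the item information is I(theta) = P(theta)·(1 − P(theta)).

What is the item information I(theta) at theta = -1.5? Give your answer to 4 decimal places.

0.2403

P = 1/(1+e^{0.4000}) = 0.4013
P(1−P) = 0.4013 × 0.5987 = 0.2403
I = P(1−P) = 0.24026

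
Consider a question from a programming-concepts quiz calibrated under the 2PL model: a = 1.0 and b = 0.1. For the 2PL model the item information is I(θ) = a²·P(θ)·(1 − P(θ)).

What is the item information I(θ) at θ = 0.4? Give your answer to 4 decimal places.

0.2445

P = 1/(1+e^{-0.3000}) = 0.5744
P(1−P) = 0.5744 × 0.4256 = 0.2445
I = a² × P(1−P) = 1.0² × 0.2445 = 0.24446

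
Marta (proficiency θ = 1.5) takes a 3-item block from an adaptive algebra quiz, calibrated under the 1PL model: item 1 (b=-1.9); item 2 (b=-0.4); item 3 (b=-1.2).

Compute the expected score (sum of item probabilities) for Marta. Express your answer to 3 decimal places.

2.775

P(θ) = 1 / (1 + exp(−(θ − b)))
P_1 = 1/(1+e^{-3.4000}) = 0.9677
P_2 = 1/(1+e^{-1.9000}) = 0.8699
P_3 = 1/(1+e^{-2.7000}) = 0.9370
E[score] = 0.9677 + 0.8699 + 0.9370 = 2.7746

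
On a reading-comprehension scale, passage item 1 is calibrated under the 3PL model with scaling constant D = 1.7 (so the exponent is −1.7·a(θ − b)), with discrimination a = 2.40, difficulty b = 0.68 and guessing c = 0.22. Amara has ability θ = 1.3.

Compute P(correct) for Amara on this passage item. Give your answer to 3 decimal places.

0.942

P(θ) = c + (1 − c) · 1 / (1 + exp(−D·a(θ − b)))
Exponent: 1.7 × 2.40 × (1.3 − 0.68) = 2.5296
1/(1 + e^{-2.5296}) = 0.9262
P = 0.22 + 0.78 × 0.9262 = 0.9424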